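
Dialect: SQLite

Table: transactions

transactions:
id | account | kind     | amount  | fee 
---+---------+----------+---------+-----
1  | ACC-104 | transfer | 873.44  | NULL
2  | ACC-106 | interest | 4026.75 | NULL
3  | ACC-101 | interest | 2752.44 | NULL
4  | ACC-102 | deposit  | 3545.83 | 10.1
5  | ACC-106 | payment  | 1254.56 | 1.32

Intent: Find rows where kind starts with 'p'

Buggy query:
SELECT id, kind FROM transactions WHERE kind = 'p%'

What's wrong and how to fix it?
Bug: '=' compares the literal string including the % character; pattern matching needs LIKE

Fix: Replace '=' with LIKE so 'p%' is treated as a pattern

Corrected query:
SELECT id, kind FROM transactions WHERE kind LIKE 'p%'

Result:
id | kind   
---+--------
5  | payment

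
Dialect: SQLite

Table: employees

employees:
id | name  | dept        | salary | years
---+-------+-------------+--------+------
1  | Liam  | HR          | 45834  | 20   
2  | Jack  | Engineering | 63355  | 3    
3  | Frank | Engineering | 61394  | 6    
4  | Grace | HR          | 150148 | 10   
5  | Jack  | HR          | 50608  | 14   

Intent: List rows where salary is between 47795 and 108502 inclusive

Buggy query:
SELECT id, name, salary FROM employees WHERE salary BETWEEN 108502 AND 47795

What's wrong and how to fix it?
Bug: BETWEEN expects the lower bound first; with 108502 AND 47795 the range is empty

Fix: Write BETWEEN 47795 AND 108502

Corrected query:
SELECT id, name, salary FROM employees WHERE salary BETWEEN 47795 AND 108502

Result:
id | name  | salary
---+-------+-------
2  | Jack  | 63355 
3  | Frank | 61394 
5  | Jack  | 50608 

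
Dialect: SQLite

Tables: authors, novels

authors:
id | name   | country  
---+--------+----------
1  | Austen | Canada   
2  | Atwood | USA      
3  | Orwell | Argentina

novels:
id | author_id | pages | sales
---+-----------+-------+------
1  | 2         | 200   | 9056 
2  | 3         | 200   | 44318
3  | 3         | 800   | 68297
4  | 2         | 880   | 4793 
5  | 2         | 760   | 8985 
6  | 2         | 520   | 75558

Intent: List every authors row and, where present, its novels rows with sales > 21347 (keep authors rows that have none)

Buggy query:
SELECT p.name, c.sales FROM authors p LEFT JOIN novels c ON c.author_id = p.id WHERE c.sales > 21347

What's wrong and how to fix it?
Bug: Filtering c.sales in WHERE discards the NULL rows produced by LEFT JOIN, turning it into an inner join

Fix: Move the right-table condition into the ON clause so unmatched parents are kept

Corrected query:
SELECT p.name, c.sales FROM authors p LEFT JOIN novels c ON c.author_id = p.id AND c.sales > 21347

Result:
name   | sales
-------+------
Austen | NULL 
Atwood | 75558
Orwell | 44318
Orwell | 68297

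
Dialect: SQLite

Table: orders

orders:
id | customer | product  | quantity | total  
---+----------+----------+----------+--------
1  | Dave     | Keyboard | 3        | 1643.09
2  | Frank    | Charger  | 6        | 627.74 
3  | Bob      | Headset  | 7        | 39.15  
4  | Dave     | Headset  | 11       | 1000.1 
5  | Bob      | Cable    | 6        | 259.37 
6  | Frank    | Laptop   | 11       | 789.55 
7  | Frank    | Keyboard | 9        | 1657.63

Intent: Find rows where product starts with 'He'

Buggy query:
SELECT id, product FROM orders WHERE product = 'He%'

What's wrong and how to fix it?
Bug: Wildcards only work with LIKE; '=' treats '%' as a literal character

Fix: Replace '=' with LIKE so 'He%' is treated as a pattern

Corrected query:
SELECT id, product FROM orders WHERE product LIKE 'He%'

Result:
id | product
---+--------
3  | Headset
4  | Headset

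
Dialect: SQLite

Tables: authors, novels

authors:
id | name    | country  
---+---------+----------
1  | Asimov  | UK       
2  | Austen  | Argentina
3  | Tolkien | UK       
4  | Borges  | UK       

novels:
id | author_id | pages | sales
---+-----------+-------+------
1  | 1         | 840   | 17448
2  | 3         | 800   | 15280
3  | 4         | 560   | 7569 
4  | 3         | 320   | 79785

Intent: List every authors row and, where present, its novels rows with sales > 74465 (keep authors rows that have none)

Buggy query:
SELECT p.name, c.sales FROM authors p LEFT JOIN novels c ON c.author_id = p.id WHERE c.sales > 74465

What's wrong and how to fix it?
Bug: A WHERE condition on the right-hand table after LEFT JOIN drops unmatched parents

Fix: Move the right-table condition into the ON clause so unmatched parents are kept

Corrected query:
SELECT p.name, c.sales FROM authors p LEFT JOIN novels c ON c.author_id = p.id AND c.sales > 74465

Result:
name    | sales
--------+------
Asimov  | NULL 
Austen  | NULL 
Tolkien | 79785
Borges  | NULL 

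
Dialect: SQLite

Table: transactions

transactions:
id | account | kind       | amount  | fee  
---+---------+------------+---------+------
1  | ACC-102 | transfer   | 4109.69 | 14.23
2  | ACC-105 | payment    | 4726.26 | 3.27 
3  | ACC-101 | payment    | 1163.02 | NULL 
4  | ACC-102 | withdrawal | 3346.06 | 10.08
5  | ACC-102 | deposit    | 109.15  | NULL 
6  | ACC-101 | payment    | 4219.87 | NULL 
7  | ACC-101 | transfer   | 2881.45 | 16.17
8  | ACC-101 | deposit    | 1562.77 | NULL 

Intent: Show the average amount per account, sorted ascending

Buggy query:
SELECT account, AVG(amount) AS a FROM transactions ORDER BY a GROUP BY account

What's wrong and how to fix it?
Bug: GROUP BY must precede ORDER BY

Fix: Move ORDER BY to the end, after GROUP BY

Corrected query:
SELECT account, AVG(amount) AS a FROM transactions GROUP BY account ORDER BY a

Result:
account | a          
--------+------------
ACC-101 | 2456.7775  
ACC-102 | 2521.633333
ACC-105 | 4726.26    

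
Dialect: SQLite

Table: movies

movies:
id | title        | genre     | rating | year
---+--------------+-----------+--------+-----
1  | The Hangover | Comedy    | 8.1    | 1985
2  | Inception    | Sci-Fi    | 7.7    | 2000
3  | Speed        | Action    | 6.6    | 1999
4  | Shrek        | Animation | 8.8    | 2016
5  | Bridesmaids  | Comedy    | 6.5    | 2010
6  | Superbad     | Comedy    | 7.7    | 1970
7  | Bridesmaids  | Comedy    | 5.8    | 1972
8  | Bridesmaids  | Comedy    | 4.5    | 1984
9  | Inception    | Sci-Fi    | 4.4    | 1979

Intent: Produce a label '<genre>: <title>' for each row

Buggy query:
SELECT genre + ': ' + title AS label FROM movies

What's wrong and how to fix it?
Bug: '+' is numeric addition; on text columns SQLite converts them to 0 instead of concatenating

Fix: Replace + with || to concatenate text

Corrected query:
SELECT genre || ': ' || title AS label FROM movies

Result:
label               
--------------------
Comedy: The Hangover
Sci-Fi: Inception   
Action: Speed       
Animation: Shrek    
Comedy: Bridesmaids 
Comedy: Superbad    
Comedy: Bridesmaids 
Comedy: Bridesmaids 
Sci-Fi: Inception   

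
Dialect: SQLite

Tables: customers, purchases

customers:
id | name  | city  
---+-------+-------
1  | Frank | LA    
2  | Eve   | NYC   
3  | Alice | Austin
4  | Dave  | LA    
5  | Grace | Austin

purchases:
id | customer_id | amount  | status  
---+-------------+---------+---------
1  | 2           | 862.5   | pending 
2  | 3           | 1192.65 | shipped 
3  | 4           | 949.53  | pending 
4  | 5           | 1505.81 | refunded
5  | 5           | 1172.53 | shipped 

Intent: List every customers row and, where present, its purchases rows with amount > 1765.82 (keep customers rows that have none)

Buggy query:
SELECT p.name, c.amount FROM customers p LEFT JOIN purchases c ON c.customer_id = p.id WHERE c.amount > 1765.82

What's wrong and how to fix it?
Bug: A WHERE condition on the right-hand table after LEFT JOIN drops unmatched parents

Fix: Move the right-table condition into the ON clause so unmatched parents are kept

Corrected query:
SELECT p.name, c.amount FROM customers p LEFT JOIN purchases c ON c.customer_id = p.id AND c.amount > 1765.82

Result:
name  | amount
------+-------
Frank | NULL  
Eve   | NULL  
Alice | NULL  
Dave  | NULL  
Grace | NULL  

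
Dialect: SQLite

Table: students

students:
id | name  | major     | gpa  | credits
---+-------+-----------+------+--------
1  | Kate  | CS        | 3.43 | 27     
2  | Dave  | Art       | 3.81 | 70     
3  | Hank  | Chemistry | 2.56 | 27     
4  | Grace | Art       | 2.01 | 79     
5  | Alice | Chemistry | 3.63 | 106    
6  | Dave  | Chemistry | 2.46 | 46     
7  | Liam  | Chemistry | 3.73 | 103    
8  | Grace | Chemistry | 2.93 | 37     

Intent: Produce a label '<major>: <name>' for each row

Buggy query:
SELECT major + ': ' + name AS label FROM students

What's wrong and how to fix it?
Bug: SQLite uses || for string concatenation; + coerces text to numbers (yielding 0)

Fix: Use the || operator for string concatenation

Corrected query:
SELECT major || ': ' || name AS label FROM students

Result:
label           
----------------
CS: Kate        
Art: Dave       
Chemistry: Hank 
Art: Grace      
Chemistry: Alice
Chemistry: Dave 
Chemistry: Liam 
Chemistry: Grace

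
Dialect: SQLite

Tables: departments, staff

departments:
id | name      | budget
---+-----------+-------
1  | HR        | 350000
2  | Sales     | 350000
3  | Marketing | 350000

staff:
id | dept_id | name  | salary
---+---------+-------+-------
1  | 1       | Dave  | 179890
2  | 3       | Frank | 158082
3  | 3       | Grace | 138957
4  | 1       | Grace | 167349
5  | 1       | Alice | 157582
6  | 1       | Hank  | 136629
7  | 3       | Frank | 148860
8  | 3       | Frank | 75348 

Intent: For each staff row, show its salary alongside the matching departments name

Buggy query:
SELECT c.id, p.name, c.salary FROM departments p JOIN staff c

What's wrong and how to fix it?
Bug: Missing join condition: each staff row is matched to all departments rows instead of just its own

Fix: Add ON c.dept_id = p.id to the JOIN

Corrected query:
SELECT c.id, p.name, c.salary FROM departments p JOIN staff c ON c.dept_id = p.id

Result:
id | name      | salary
---+-----------+-------
1  | HR        | 179890
2  | Marketing | 158082
3  | Marketing | 138957
4  | HR        | 167349
5  | HR        | 157582
6  | HR        | 136629
7  | Marketing | 148860
8  | Marketing | 75348 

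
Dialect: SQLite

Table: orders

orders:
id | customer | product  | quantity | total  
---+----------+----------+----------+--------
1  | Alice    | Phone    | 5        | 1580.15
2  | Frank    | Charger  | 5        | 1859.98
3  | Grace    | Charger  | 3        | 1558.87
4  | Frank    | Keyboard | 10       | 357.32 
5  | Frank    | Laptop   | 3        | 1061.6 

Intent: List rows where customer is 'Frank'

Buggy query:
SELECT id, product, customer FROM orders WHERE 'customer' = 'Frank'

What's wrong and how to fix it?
Bug: 'customer' in single quotes is a string literal, not the column; the comparison is literal-vs-literal and never true

Fix: Reference the column as customer without single quotes

Corrected query:
SELECT id, product, customer FROM orders WHERE customer = 'Frank'

Result:
id | product  | customer
---+----------+---------
2  | Charger  | Frank   
4  | Keyboard | Frank   
5  | Laptop   | Frank   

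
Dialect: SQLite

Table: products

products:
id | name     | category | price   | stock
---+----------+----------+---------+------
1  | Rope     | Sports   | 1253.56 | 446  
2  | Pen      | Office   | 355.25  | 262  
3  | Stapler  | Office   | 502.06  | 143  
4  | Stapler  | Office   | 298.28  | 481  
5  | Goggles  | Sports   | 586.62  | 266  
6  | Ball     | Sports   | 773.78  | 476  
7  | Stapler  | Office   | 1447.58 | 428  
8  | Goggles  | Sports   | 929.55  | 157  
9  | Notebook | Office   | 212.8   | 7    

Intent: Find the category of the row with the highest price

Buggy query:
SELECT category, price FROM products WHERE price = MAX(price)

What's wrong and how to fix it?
Bug: MAX(price) is an aggregate and cannot be used directly in WHERE

Fix: Use a subquery: WHERE price = (SELECT MAX(price) FROM products)

Corrected query:
SELECT category, price FROM products WHERE price = (SELECT MAX(price) FROM products)

Result:
category | price  
---------+--------
Office   | 1447.58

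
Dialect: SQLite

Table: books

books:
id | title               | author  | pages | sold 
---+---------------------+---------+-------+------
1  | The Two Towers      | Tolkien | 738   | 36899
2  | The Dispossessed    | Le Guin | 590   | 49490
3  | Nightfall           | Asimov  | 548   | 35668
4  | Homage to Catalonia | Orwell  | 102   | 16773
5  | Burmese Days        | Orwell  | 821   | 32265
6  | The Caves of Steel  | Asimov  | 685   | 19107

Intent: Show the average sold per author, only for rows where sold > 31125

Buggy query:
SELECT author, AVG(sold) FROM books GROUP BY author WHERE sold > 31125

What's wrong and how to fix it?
Bug: WHERE cannot follow GROUP BY

Fix: Move the WHERE clause before GROUP BY

Corrected query:
SELECT author, AVG(sold) FROM books WHERE sold > 31125 GROUP BY author

Result:
author  | AVG(sold)
--------+----------
Asimov  | 35668    
Le Guin | 49490    
Orwell  | 32265    
Tolkien | 36899    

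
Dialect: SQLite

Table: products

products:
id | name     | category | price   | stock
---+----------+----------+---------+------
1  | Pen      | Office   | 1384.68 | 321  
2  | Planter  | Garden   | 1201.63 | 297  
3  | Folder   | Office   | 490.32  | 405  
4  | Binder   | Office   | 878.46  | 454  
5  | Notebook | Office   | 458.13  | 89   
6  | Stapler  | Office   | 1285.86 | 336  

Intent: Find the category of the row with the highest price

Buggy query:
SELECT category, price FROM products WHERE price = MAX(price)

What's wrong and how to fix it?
Bug: MAX(price) is an aggregate and cannot be used directly in WHERE

Fix: Use a subquery: WHERE price = (SELECT MAX(price) FROM products)

Corrected query:
SELECT category, price FROM products WHERE price = (SELECT MAX(price) FROM products)

Result:
category | price  
---------+--------
Office   | 1384.68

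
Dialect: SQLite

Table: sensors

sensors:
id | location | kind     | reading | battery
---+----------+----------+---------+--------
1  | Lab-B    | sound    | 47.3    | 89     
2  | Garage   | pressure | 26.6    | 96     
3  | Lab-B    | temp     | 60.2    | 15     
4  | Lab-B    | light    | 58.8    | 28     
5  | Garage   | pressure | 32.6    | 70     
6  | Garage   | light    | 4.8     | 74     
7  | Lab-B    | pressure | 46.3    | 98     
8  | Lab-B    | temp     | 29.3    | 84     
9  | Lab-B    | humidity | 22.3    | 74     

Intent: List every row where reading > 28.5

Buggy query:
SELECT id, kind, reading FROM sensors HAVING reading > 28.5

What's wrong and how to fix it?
Bug: This is a non-aggregate query (no GROUP BY, no aggregates), so in SQLite the HAVING clause is invalid here; a row-level condition belongs in WHERE

Fix: Use WHERE for row-level filtering

Corrected query:
SELECT id, kind, reading FROM sensors WHERE reading > 28.5

Result:
id | kind     | reading
---+----------+--------
1  | sound    | 47.3   
3  | temp     | 60.2   
4  | light    | 58.8   
5  | pressure | 32.6   
7  | pressure | 46.3   
8  | temp     | 29.3   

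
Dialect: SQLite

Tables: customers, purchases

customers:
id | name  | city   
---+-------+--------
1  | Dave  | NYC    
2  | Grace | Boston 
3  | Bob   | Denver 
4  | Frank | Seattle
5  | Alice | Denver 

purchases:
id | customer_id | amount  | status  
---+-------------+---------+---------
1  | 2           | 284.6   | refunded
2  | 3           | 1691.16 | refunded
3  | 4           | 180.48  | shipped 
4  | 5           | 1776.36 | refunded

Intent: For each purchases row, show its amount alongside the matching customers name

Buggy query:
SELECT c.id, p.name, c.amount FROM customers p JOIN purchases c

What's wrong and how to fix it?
Bug: Missing join condition: each purchases row is matched to all customers rows instead of just its own

Fix: Add ON c.customer_id = p.id to the JOIN

Corrected query:
SELECT c.id, p.name, c.amount FROM customers p JOIN purchases c ON c.customer_id = p.id

Result:
id | name  | amount 
---+-------+--------
1  | Grace | 284.6  
2  | Bob   | 1691.16
3  | Frank | 180.48 
4  | Alice | 1776.36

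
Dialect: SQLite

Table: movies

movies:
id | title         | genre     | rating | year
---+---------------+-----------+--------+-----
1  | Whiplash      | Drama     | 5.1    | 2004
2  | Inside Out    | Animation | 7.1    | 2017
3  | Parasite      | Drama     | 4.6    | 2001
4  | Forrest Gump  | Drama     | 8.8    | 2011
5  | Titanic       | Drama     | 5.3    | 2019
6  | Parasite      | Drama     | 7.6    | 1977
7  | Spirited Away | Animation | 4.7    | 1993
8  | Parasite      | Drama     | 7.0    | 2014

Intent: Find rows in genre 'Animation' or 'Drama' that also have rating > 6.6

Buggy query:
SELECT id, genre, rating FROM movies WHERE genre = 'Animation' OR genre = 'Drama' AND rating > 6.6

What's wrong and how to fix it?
Bug: AND binds tighter than OR, so this parses as genre = 'Animation' OR (genre = 'Drama' AND rating > 6.6)

Fix: Group the OR with parentheses (or use IN), then AND the threshold

Corrected query:
SELECT id, genre, rating FROM movies WHERE (genre = 'Animation' OR genre = 'Drama') AND rating > 6.6

Result:
id | genre     | rating
---+-----------+-------
2  | Animation | 7.1   
4  | Drama     | 8.8   
6  | Drama     | 7.6   
8  | Drama     | 7     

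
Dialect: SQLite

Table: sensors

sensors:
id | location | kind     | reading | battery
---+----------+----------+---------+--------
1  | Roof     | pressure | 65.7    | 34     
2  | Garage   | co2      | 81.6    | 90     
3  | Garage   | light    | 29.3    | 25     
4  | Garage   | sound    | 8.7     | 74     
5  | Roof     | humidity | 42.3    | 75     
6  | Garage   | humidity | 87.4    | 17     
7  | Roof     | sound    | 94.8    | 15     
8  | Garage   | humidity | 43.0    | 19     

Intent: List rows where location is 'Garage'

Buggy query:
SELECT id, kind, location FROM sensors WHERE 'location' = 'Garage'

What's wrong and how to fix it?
Bug: 'location' in single quotes is a string literal, not the column; the comparison is literal-vs-literal and never true

Fix: Remove the quotes around the column name (or use double quotes for an identifier)

Corrected query:
SELECT id, kind, location FROM sensors WHERE location = 'Garage'

Result:
id | kind     | location
---+----------+---------
2  | co2      | Garage  
3  | light    | Garage  
4  | sound    | Garage  
6  | humidity | Garage  
8  | humidity | Garage  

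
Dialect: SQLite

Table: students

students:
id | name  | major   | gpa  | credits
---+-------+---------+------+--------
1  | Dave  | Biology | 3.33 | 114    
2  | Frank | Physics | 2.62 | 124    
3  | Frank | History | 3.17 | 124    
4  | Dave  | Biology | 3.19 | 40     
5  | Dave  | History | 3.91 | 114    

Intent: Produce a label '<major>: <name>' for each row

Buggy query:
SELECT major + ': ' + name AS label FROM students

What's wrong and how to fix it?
Bug: SQLite uses || for string concatenation; + coerces text to numbers (yielding 0)

Fix: Use the || operator for string concatenation

Corrected query:
SELECT major || ': ' || name AS label FROM students

Result:
label         
--------------
Biology: Dave 
Physics: Frank
History: Frank
Biology: Dave 
History: Dave 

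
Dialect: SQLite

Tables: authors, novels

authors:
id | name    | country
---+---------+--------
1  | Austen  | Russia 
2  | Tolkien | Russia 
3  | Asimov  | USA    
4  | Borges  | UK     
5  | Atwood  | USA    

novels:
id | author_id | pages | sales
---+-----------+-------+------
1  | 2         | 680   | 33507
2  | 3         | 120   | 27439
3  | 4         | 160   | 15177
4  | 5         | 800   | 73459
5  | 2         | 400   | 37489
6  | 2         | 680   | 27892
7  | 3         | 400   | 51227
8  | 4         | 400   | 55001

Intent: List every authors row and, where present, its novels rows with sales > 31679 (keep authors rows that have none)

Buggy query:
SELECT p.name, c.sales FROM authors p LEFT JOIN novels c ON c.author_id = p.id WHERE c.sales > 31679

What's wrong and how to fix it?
Bug: Filtering c.sales in WHERE discards the NULL rows produced by LEFT JOIN, turning it into an inner join

Fix: Move the right-table condition into the ON clause so unmatched parents are kept

Corrected query:
SELECT p.name, c.sales FROM authors p LEFT JOIN novels c ON c.author_id = p.id AND c.sales > 31679

Result:
name    | sales
--------+------
Austen  | NULL 
Tolkien | 33507
Tolkien | 37489
Asimov  | 51227
Borges  | 55001
Atwood  | 73459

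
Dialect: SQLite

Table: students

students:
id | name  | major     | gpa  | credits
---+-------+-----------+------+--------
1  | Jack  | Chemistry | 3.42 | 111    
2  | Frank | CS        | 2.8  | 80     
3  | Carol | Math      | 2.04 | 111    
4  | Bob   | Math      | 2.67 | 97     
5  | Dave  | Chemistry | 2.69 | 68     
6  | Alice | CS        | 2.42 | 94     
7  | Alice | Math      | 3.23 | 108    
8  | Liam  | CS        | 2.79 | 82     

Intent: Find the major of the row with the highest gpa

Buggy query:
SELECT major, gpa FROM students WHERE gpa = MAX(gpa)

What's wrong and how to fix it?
Bug: WHERE is evaluated per row; an aggregate over the whole table isn't defined there

Fix: Wrap MAX in a scalar subquery so WHERE compares against a single value

Corrected query:
SELECT major, gpa FROM students WHERE gpa = (SELECT MAX(gpa) FROM students)

Result:
major     | gpa 
----------+-----
Chemistry | 3.42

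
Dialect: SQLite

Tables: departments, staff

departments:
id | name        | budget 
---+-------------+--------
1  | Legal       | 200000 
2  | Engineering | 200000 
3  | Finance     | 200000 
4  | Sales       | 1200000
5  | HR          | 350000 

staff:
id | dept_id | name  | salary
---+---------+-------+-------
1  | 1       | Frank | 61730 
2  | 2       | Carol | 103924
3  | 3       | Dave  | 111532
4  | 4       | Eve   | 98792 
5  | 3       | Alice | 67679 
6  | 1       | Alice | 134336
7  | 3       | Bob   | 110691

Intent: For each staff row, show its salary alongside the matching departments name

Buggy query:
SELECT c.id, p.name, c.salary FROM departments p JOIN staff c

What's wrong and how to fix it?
Bug: JOIN with no ON clause produces a cartesian product; every staff row pairs with every departments row

Fix: Add ON c.dept_id = p.id to the JOIN

Corrected query:
SELECT c.id, p.name, c.salary FROM departments p JOIN staff c ON c.dept_id = p.id

Result:
id | name        | salary
---+-------------+-------
1  | Legal       | 61730 
2  | Engineering | 103924
3  | Finance     | 111532
4  | Sales       | 98792 
5  | Finance     | 67679 
6  | Legal       | 134336
7  | Finance     | 110691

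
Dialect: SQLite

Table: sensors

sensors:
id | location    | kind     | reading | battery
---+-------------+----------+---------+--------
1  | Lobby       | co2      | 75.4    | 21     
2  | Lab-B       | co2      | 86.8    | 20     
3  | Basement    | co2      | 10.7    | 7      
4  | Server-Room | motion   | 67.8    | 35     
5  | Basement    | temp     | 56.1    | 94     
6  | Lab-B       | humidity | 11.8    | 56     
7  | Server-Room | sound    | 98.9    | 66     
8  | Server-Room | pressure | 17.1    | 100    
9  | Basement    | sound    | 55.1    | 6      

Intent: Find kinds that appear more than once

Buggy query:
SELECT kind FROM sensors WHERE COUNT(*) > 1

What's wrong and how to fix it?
Bug: WHERE can't reference COUNT(*); aggregates are computed after WHERE

Fix: Group first, then use HAVING for the count condition

Corrected query:
SELECT kind FROM sensors GROUP BY kind HAVING COUNT(*) > 1

Result:
kind 
-----
co2  
sound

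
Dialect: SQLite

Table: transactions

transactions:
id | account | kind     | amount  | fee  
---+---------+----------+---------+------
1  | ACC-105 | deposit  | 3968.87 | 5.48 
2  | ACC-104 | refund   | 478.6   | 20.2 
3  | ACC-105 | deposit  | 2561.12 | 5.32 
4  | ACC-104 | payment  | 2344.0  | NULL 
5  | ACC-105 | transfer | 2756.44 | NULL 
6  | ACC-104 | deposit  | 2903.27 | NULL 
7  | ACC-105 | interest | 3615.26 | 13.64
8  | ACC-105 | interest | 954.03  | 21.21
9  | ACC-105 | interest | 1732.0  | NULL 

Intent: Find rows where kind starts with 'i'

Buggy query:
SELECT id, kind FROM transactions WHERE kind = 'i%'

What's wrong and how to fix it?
Bug: '=' compares the literal string including the % character; pattern matching needs LIKE

Fix: Replace '=' with LIKE so 'i%' is treated as a pattern

Corrected query:
SELECT id, kind FROM transactions WHERE kind LIKE 'i%'

Result:
id | kind    
---+---------
7  | interest
8  | interest
9  | interest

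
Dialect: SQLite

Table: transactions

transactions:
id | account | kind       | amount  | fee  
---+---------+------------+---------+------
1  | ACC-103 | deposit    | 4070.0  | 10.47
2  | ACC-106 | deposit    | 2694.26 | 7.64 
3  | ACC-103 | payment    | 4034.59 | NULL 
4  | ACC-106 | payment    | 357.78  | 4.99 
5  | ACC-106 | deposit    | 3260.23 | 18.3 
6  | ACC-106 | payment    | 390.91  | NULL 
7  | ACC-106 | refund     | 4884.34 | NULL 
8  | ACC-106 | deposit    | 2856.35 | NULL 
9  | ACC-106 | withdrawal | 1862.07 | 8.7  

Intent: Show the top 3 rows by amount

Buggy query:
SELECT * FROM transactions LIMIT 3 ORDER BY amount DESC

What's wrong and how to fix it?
Bug: ORDER BY cannot follow LIMIT; LIMIT is the final clause

Fix: Sort with ORDER BY, then apply LIMIT

Corrected query:
SELECT * FROM transactions ORDER BY amount DESC LIMIT 3

Result:
id | account | kind    | amount  | fee  
---+---------+---------+---------+------
7  | ACC-106 | refund  | 4884.34 | NULL 
1  | ACC-103 | deposit | 4070    | 10.47
3  | ACC-103 | payment | 4034.59 | NULL 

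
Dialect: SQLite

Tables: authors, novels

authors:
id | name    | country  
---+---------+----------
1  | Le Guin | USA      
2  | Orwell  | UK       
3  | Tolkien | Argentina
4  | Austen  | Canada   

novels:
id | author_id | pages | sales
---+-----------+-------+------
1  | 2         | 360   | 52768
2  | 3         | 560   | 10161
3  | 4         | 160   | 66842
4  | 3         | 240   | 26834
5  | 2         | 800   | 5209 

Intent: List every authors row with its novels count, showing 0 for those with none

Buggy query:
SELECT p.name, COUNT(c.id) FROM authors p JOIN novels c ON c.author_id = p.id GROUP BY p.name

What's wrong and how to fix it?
Bug: An inner join excludes parents with zero children

Fix: Switch to LEFT JOIN to retain unmatched parent rows

Corrected query:
SELECT p.name, COUNT(c.id) FROM authors p LEFT JOIN novels c ON c.author_id = p.id GROUP BY p.name

Result:
name    | COUNT(c.id)
--------+------------
Austen  | 1          
Le Guin | 0          
Orwell  | 2          
Tolkien | 2          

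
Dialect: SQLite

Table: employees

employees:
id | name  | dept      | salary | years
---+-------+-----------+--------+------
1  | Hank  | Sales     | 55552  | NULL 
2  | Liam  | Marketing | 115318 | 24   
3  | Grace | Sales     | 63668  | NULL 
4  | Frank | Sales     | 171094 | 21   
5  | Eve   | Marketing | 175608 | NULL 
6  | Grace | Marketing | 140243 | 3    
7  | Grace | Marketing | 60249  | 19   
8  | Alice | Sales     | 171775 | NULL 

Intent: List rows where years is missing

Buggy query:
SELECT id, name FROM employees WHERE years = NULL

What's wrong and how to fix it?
Bug: '= NULL' is always unknown in SQL three-valued logic, so no rows match

Fix: Use IS NULL to test for NULL

Corrected query:
SELECT id, name FROM employees WHERE years IS NULL

Result:
id | name 
---+------
1  | Hank 
3  | Grace
5  | Eve  
8  | Alice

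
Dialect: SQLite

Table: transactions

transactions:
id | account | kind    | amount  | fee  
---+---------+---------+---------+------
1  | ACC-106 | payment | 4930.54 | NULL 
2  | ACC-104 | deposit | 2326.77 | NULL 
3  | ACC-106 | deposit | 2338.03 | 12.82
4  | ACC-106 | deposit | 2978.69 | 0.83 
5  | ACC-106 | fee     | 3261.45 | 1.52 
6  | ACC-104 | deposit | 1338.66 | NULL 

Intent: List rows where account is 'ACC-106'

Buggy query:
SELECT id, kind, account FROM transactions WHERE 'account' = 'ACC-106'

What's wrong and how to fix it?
Bug: 'account' in single quotes is a string literal, not the column; the comparison is literal-vs-literal and never true

Fix: Remove the quotes around the column name (or use double quotes for an identifier)

Corrected query:
SELECT id, kind, account FROM transactions WHERE account = 'ACC-106'

Result:
id | kind    | account
---+---------+--------
1  | payment | ACC-106
3  | deposit | ACC-106
4  | deposit | ACC-106
5  | fee     | ACC-106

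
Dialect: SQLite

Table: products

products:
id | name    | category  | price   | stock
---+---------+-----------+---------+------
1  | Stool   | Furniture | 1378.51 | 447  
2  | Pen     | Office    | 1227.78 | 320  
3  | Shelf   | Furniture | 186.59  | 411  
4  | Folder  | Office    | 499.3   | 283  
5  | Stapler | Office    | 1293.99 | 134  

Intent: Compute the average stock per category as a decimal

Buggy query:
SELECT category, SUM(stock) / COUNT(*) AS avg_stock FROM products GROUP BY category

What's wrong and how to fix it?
Bug: Both operands are integers, so '/' performs integer division and truncates

Fix: Cast one side to REAL so the division keeps the fractional part

Corrected query:
SELECT category, SUM(stock) * 1.0 / COUNT(*) AS avg_stock FROM products GROUP BY category

Result:
category  | avg_stock 
----------+-----------
Furniture | 429       
Office    | 245.666667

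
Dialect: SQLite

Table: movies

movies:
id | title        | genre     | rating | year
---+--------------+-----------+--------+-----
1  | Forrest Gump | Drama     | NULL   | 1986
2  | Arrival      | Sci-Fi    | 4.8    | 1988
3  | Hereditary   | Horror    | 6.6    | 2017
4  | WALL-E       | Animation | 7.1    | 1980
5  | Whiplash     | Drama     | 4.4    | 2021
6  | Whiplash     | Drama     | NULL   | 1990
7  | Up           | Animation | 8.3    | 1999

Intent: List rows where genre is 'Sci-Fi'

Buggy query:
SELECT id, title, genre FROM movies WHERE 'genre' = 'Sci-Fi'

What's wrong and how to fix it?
Bug: Single quotes denote string literals in SQL; the column name is being compared as a constant string

Fix: Reference the column as genre without single quotes

Corrected query:
SELECT id, title, genre FROM movies WHERE genre = 'Sci-Fi'

Result:
id | title   | genre 
---+---------+-------
2  | Arrival | Sci-Fi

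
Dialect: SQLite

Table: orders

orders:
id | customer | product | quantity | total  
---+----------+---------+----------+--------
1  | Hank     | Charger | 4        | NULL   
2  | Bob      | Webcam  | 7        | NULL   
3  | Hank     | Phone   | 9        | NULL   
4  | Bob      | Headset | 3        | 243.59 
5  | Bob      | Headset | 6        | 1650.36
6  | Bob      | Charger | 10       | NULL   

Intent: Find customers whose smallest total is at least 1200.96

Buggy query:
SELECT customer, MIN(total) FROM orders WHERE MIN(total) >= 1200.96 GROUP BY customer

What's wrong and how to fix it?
Bug: Aggregates like MIN are computed per group after WHERE runs

Fix: Replace WHERE with HAVING after the GROUP BY

Corrected query:
SELECT customer, MIN(total) FROM orders GROUP BY customer HAVING MIN(total) >= 1200.96

Result:
(no rows)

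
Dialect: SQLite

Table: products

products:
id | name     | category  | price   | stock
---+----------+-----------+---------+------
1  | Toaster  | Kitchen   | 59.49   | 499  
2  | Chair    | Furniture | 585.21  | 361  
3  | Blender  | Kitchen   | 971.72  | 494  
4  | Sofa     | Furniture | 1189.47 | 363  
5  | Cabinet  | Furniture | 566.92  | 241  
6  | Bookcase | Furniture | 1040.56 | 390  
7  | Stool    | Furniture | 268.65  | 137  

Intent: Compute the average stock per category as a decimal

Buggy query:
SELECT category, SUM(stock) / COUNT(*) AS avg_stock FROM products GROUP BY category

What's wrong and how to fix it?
Bug: Both operands are integers, so '/' performs integer division and truncates

Fix: Cast one side to REAL so the division keeps the fractional part

Corrected query:
SELECT category, SUM(stock) * 1.0 / COUNT(*) AS avg_stock FROM products GROUP BY category

Result:
category  | avg_stock
----------+----------
Furniture | 298.4    
Kitchen   | 496.5    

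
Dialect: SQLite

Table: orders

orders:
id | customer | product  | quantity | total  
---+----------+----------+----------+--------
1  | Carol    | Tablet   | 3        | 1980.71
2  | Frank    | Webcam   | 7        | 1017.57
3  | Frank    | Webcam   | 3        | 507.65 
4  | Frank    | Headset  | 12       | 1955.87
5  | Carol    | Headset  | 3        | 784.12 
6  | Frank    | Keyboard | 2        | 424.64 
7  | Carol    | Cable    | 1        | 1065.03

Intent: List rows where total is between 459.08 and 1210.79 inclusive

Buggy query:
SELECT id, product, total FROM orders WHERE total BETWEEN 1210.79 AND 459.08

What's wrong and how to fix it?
Bug: The bounds are reversed; BETWEEN a AND b requires a <= b to match anything

Fix: Swap the bounds so the smaller value comes first

Corrected query:
SELECT id, product, total FROM orders WHERE total BETWEEN 459.08 AND 1210.79

Result:
id | product | total  
---+---------+--------
2  | Webcam  | 1017.57
3  | Webcam  | 507.65 
5  | Headset | 784.12 
7  | Cable   | 1065.03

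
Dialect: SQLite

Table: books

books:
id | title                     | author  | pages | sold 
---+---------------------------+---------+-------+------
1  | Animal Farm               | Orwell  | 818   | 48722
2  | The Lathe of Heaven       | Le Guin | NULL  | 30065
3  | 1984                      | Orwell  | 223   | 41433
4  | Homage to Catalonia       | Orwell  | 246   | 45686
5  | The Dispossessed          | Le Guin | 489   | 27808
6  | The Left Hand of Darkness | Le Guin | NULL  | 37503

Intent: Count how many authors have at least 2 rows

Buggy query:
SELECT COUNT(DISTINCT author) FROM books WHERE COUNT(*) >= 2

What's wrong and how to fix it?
Bug: COUNT(*) cannot appear in WHERE; the per-group count doesn't exist yet

Fix: Use a subquery that GROUPs and filters with HAVING, then count its rows

Corrected query:
SELECT COUNT(*) FROM (SELECT author FROM books GROUP BY author HAVING COUNT(*) >= 2)

Result:
COUNT(*)
--------
2       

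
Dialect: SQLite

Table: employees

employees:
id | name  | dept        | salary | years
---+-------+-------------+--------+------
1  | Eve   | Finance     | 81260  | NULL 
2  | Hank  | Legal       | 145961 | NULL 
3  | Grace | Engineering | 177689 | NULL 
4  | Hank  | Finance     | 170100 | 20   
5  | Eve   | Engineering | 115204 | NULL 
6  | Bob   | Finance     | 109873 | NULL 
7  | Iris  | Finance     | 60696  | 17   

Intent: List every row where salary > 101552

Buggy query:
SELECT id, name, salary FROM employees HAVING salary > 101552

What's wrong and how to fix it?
Bug: This is a non-aggregate query (no GROUP BY, no aggregates), so in SQLite the HAVING clause is invalid here; a row-level condition belongs in WHERE

Fix: Replace HAVING with WHERE since the condition applies to individual rows

Corrected query:
SELECT id, name, salary FROM employees WHERE salary > 101552

Result:
id | name  | salary
---+-------+-------
2  | Hank  | 145961
3  | Grace | 177689
4  | Hank  | 170100
5  | Eve   | 115204
6  | Bob   | 109873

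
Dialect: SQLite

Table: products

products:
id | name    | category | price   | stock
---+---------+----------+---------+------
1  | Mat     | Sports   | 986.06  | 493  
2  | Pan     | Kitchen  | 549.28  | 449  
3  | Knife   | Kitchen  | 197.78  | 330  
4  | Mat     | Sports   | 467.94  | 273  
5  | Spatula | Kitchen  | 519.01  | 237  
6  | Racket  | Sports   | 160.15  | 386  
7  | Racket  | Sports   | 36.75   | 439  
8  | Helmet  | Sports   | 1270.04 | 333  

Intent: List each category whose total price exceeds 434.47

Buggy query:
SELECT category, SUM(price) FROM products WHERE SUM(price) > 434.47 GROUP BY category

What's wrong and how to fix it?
Bug: Aggregate functions cannot appear in a WHERE clause

Fix: Use HAVING (which filters groups after aggregation) instead of WHERE

Corrected query:
SELECT category, SUM(price) FROM products GROUP BY category HAVING SUM(price) > 434.47

Result:
category | SUM(price)
---------+-----------
Kitchen  | 1266.07   
Sports   | 2920.94   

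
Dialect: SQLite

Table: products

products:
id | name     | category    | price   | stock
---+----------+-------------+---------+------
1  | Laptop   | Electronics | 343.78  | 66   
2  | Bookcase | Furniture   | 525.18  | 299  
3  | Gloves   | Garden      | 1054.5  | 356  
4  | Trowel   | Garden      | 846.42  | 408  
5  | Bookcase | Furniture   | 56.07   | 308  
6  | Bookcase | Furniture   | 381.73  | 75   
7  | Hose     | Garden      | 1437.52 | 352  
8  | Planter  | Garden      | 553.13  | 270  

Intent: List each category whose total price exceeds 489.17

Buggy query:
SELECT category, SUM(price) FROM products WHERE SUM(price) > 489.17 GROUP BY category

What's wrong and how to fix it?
Bug: Aggregate functions cannot appear in a WHERE clause

Fix: Move the aggregate condition to a HAVING clause

Corrected query:
SELECT category, SUM(price) FROM products GROUP BY category HAVING SUM(price) > 489.17

Result:
category  | SUM(price)
----------+-----------
Furniture | 962.98    
Garden    | 3891.57   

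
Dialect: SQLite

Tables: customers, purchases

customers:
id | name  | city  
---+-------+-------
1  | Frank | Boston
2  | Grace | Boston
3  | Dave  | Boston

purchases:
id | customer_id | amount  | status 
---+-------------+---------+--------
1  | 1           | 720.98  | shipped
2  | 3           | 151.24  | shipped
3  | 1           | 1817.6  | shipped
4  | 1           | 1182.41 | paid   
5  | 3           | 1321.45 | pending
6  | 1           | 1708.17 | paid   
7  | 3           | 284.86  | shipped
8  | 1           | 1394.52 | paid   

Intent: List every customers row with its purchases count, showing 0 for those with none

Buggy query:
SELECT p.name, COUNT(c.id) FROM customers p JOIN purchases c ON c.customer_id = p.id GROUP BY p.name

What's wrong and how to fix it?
Bug: An inner join excludes parents with zero children

Fix: Use LEFT JOIN so parents without children still appear (COUNT(c.id) gives 0)

Corrected query:
SELECT p.name, COUNT(c.id) FROM customers p LEFT JOIN purchases c ON c.customer_id = p.id GROUP BY p.name

Result:
name  | COUNT(c.id)
------+------------
Dave  | 3          
Frank | 5          
Grace | 0          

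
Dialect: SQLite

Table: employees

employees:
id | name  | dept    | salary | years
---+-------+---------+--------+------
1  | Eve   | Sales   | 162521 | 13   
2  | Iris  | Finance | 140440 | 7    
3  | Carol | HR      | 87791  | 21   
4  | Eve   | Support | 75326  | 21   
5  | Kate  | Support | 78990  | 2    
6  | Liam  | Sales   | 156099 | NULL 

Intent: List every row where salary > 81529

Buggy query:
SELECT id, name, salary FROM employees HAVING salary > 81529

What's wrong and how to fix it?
Bug: This is a non-aggregate query (no GROUP BY, no aggregates), so in SQLite the HAVING clause is invalid here; a row-level condition belongs in WHERE

Fix: Replace HAVING with WHERE since the condition applies to individual rows

Corrected query:
SELECT id, name, salary FROM employees WHERE salary > 81529

Result:
id | name  | salary
---+-------+-------
1  | Eve   | 162521
2  | Iris  | 140440
3  | Carol | 87791 
6  | Liam  | 156099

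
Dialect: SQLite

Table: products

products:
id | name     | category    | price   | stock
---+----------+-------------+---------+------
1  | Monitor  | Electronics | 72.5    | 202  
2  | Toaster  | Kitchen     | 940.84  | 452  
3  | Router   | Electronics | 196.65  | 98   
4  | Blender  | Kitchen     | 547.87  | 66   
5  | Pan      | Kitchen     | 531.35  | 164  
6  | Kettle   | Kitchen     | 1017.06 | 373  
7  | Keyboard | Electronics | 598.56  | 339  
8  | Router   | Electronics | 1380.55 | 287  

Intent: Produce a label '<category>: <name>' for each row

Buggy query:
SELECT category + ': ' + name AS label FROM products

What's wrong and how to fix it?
Bug: SQLite uses || for string concatenation; + coerces text to numbers (yielding 0)

Fix: Replace + with || to concatenate text

Corrected query:
SELECT category || ': ' || name AS label FROM products

Result:
label                
---------------------
Electronics: Monitor 
Kitchen: Toaster     
Electronics: Router  
Kitchen: Blender     
Kitchen: Pan         
Kitchen: Kettle      
Electronics: Keyboard
Electronics: Router  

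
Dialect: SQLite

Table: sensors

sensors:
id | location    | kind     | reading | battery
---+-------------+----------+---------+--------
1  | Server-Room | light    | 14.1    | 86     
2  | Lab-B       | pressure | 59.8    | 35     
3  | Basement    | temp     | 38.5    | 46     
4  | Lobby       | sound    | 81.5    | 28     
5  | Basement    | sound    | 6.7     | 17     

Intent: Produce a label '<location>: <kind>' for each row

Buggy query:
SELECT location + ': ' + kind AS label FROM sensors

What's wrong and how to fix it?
Bug: '+' is numeric addition; on text columns SQLite converts them to 0 instead of concatenating

Fix: Use the || operator for string concatenation

Corrected query:
SELECT location || ': ' || kind AS label FROM sensors

Result:
label             
------------------
Server-Room: light
Lab-B: pressure   
Basement: temp    
Lobby: sound      
Basement: sound   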